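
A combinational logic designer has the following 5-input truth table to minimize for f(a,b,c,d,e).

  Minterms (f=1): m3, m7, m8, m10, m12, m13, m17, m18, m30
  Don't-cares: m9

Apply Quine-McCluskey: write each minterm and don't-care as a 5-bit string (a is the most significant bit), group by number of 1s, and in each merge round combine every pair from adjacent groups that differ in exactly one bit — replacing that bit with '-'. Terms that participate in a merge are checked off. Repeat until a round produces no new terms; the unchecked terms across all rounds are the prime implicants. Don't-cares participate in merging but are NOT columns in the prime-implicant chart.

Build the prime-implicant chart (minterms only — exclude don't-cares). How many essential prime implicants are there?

6

size-2^0 implicants → 00011(✓)  00111(✓)  01000(✓)  01001(✓)  01010(✓)  01100(✓)  01101(✓)  10001  10010  11110
size-2^1 implicants → 00-11  01-00(✓)  01-01(✓)  010-0  0100-(✓)  0110-(✓)
size-2^2 implicants → 01-0-
Unchecked terms (primes): 00-11, 01-0-, 010-0, 10001, 10010, 11110
Minterm coverage:
  m3 ⊆ 00-11 [E]
  m7 ⊆ 00-11 [E]
  m8 ⊆ 01-0-,010-0
  m10 ⊆ 010-0 [E]
  m12 ⊆ 01-0- [E]
  m13 ⊆ 01-0- [E]
  m17 ⊆ 10001 [E]
  m18 ⊆ 10010 [E]
  m30 ⊆ 11110 [E]
E = {00-11, 01-0-, 010-0, 10001, 10010, 11110}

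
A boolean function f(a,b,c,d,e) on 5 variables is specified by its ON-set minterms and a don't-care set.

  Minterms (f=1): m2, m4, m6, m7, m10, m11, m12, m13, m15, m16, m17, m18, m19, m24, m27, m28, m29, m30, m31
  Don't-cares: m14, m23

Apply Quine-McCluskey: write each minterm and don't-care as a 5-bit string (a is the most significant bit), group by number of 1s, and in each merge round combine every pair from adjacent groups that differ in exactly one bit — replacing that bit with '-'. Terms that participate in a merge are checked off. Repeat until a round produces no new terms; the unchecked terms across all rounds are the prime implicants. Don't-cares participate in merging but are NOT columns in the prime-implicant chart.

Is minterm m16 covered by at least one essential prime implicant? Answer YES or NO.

size-2^0 implicants → 00010(✓)  00100(✓)  00110(✓)  00111(✓)  01010(✓)  01011(✓)  01100(✓)  01101(✓)  01110(✓)  01111(✓)  10000(✓)  10001(✓)  10010(✓)  10011(✓)  10111(✓)  11000(✓)  11011(✓)  11100(✓)  11101(✓)  11110(✓)  11111(✓)
size-2^1 implicants → -0010  -0111(✓)  -1011(✓)  -1100(✓)  -1101(✓)  -1110(✓)  -1111(✓)  0-010(✓)  0-100(✓)  0-110(✓)  0-111(✓)  00-10(✓)  001-0(✓)  0011-(✓)  01-10(✓)  01-11(✓)  0101-(✓)  011-0(✓)  011-1(✓)  0110-(✓)  0111-(✓)  1-000  1-011(✓)  1-111(✓)  10-11(✓)  100-0(✓)  100-1(✓)  1000-(✓)  1001-(✓)  11-00  11-11(✓)  111-0(✓)  111-1(✓)  1110-(✓)  1111-(✓)
size-2^2 implicants → --111  -1-11  -11-0(✓)  -11-1(✓)  -110-(✓)  -111-(✓)  0--10  0-1-0  0-11-  01-1-  011--(✓)  1--11  100--  111--(✓)
size-2^3 implicants → -11--
Unchecked terms (primes): --111, -0010, -1-11, -11--, 0--10, 0-1-0, 0-11-, 01-1-, 1--11, 1-000, 100--, 11-00
Minterm coverage:
  m2 ⊆ -0010,0--10
  m4 ⊆ 0-1-0 [E]
  m6 ⊆ 0--10,0-1-0,0-11-
  m7 ⊆ --111,0-11-
  m10 ⊆ 0--10,01-1-
  m11 ⊆ -1-11,01-1-
  m12 ⊆ -11--,0-1-0
  m13 ⊆ -11-- [E]
  m15 ⊆ --111,-1-11,-11--,0-11-,01-1-
  m16 ⊆ 1-000,100--
  m17 ⊆ 100-- [E]
  m18 ⊆ -0010,100--
  m19 ⊆ 1--11,100--
  m24 ⊆ 1-000,11-00
  m27 ⊆ -1-11,1--11
  m28 ⊆ -11--,11-00
  m29 ⊆ -11-- [E]
  m30 ⊆ -11-- [E]
  m31 ⊆ --111,-1-11,-11--,1--11
E = {-11--, 0-1-0, 100--}

YES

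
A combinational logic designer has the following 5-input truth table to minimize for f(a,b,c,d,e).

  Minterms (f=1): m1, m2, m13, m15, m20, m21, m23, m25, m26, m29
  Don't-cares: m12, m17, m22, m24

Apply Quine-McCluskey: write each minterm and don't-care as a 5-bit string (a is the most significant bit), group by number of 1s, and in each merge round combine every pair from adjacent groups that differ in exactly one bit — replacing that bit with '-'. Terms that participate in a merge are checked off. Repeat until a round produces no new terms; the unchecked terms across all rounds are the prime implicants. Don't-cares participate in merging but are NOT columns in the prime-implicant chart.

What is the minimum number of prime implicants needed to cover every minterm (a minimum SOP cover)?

6

Round 0: 00001✓ 00010 01100✓ 01101✓ 01111✓ 10001✓ 10100✓ 10101✓ 10110✓ 10111✓ 11000✓ 11001✓ 11010✓ 11101✓
Round 1: -0001 -1101 011-1 0110- 1-001✓ 1-101✓ 10-01✓ 101-0✓ 101-1✓ 1010-✓ 1011-✓ 11-01✓ 110-0 1100-
Round 2: 1--01 101--
PIs = {-0001, -1101, 00010, 011-1, 0110-, 1--01, 101--, 110-0, 1100-}
Coverage chart:
  m1: -0001 ←essential
  m2: 00010 ←essential
  m13: -1101,011-1,0110-
  m15: 011-1 ←essential
  m20: 101-- ←essential
  m21: 1--01,101--
  m23: 101-- ←essential
  m25: 1--01,1100-
  m26: 110-0 ←essential
  m29: -1101,1--01
Essential: -0001, 00010, 011-1, 101--, 110-0
Petrick residual → 1--01
Min cover (6 terms): b'c'd'e + a'b'c'de' + a'bce + ad'e + ab'c + abc'e'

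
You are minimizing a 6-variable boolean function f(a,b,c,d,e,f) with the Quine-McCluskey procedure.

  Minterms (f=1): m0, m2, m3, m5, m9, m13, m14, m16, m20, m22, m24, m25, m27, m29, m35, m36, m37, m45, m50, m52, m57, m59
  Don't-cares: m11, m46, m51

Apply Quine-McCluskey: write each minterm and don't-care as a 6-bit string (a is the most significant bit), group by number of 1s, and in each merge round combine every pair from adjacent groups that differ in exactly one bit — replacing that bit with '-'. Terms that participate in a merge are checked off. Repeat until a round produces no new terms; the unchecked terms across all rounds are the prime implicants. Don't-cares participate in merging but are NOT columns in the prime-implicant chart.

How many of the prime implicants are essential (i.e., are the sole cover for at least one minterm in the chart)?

6

size-2^0 implicants → 000000(✓)  000010(✓)  000011(✓)  000101(✓)  001001(✓)  001011(✓)  001101(✓)  001110(✓)  010000(✓)  010100(✓)  010110(✓)  011000(✓)  011001(✓)  011011(✓)  011101(✓)  100011(✓)  100100(✓)  100101(✓)  101101(✓)  101110(✓)  110010(✓)  110011(✓)  110100(✓)  111001(✓)  111011(✓)
size-2^1 implicants → -00011  -00101(✓)  -01101(✓)  -01110  -10100  -11001(✓)  -11011(✓)  0-0000  0-1001(✓)  0-1011(✓)  0-1101(✓)  00-011  00-101(✓)  0000-0  00001-  001-01(✓)  0010-1(✓)  01-000  010-00  0101-0  011-01(✓)  0110-1(✓)  01100-  1-0011  1-0100  10-101(✓)  10010-  11-011  11001-  1110-1(✓)
size-2^2 implicants → -0-101  -110-1  0-1-01  0-10-1
Unchecked terms (primes): -0-101, -00011, -01110, -10100, -110-1, 0-0000, 0-1-01, 0-10-1, 00-011, 0000-0, 00001-, 01-000, 010-00, 0101-0, 01100-, 1-0011, 1-0100, 10010-, 11-011, 11001-
Minterm coverage:
  m0 ⊆ 0-0000,0000-0
  m2 ⊆ 0000-0,00001-
  m3 ⊆ -00011,00-011,00001-
  m5 ⊆ -0-101 [E]
  m9 ⊆ 0-1-01,0-10-1
  m13 ⊆ -0-101,0-1-01
  m14 ⊆ -01110 [E]
  m16 ⊆ 0-0000,01-000,010-00
  m20 ⊆ -10100,010-00,0101-0
  m22 ⊆ 0101-0 [E]
  m24 ⊆ 01-000,01100-
  m25 ⊆ -110-1,0-1-01,0-10-1,01100-
  m27 ⊆ -110-1,0-10-1
  m29 ⊆ 0-1-01 [E]
  m35 ⊆ -00011,1-0011
  m36 ⊆ 1-0100,10010-
  m37 ⊆ -0-101,10010-
  m45 ⊆ -0-101 [E]
  m50 ⊆ 11001- [E]
  m52 ⊆ -10100,1-0100
  m57 ⊆ -110-1 [E]
  m59 ⊆ -110-1,11-011
E = {-0-101, -01110, -110-1, 0-1-01, 0101-0, 11001-}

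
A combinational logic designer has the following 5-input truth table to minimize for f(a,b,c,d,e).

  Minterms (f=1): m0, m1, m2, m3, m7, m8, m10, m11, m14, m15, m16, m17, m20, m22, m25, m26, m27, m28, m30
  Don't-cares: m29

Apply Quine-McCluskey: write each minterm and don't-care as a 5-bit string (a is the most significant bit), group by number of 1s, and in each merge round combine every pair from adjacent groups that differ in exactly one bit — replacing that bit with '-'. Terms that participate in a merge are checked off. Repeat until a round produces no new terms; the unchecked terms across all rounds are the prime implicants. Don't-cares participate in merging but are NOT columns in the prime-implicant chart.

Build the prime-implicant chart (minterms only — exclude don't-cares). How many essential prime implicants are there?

[col 0] 00000*, 00001*, 00010*, 00011*, 00111*, 01000*, 01010*, 01011*, 01110*, 01111*, 10000*, 10001*, 10100*, 10110*, 11001*, 11010*, 11011*, 11100*, 11101*, 11110*
[col 1] -0000*, -0001*, -1010*, -1011*, -1110*, 0-000*, 0-010*, 0-011*, 0-111*, 00-11*, 000-0*, 000-1*, 0000-*, 0001-*, 01-10*, 01-11*, 010-0*, 0101-*, 0111-*, 1-001, 1-100*, 1-110*, 10-00, 1000-*, 101-0*, 11-01, 11-10*, 110-1, 1101-*, 111-0*, 1110-
[col 2] -000-, -1-10, -101-, 0--11, 0-0-0, 0-01-, 000--, 01-1-, 1-1-0
Prime implicants: -000-, -1-10, -101-, 0--11, 0-0-0, 0-01-, 000--, 01-1-, 1-001, 1-1-0, 10-00, 11-01, 110-1, 1110-
PI chart (minterm → PIs covering it):
  0 | -000-,0-0-0,000--
  1 | -000-,000--
  2 | 0-0-0,0-01-,000--
  3 | 0--11,0-01-,000--
  7 | 0--11  (sole → essential)
  8 | 0-0-0  (sole → essential)
  10 | -1-10,-101-,0-0-0,0-01-,01-1-
  11 | -101-,0--11,0-01-,01-1-
  14 | -1-10,01-1-
  15 | 0--11,01-1-
  16 | -000-,10-00
  17 | -000-,1-001
  20 | 1-1-0,10-00
  22 | 1-1-0  (sole → essential)
  25 | 1-001,11-01,110-1
  26 | -1-10,-101-
  27 | -101-,110-1
  28 | 1-1-0,1110-
  30 | -1-10,1-1-0
Essential prime implicants: 0--11, 0-0-0, 1-1-0

3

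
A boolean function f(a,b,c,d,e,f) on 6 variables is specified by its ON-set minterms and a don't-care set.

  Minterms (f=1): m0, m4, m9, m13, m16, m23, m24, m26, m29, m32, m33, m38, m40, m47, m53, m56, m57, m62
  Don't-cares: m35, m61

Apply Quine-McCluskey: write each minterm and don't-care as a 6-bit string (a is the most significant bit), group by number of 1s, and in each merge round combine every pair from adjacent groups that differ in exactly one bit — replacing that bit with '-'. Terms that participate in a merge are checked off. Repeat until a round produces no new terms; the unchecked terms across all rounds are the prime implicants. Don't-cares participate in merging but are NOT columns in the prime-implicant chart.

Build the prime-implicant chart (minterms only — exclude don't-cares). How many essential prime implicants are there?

size-2^0 implicants → 000000(✓)  000100(✓)  001001(✓)  001101(✓)  010000(✓)  010111  011000(✓)  011010(✓)  011101(✓)  100000(✓)  100001(✓)  100011(✓)  100110  101000(✓)  101111  110101(✓)  111000(✓)  111001(✓)  111101(✓)  111110
size-2^1 implicants → -00000  -11000  -11101  0-0000  0-1101  000-00  001-01  01-000  0110-0  1-1000  10-000  1000-1  10000-  11-101  111-01  11100-
Unchecked terms (primes): -00000, -11000, -11101, 0-0000, 0-1101, 000-00, 001-01, 01-000, 010111, 0110-0, 1-1000, 10-000, 1000-1, 10000-, 100110, 101111, 11-101, 111-01, 11100-, 111110
Minterm coverage:
  m0 ⊆ -00000,0-0000,000-00
  m4 ⊆ 000-00 [E]
  m9 ⊆ 001-01 [E]
  m13 ⊆ 0-1101,001-01
  m16 ⊆ 0-0000,01-000
  m23 ⊆ 010111 [E]
  m24 ⊆ -11000,01-000,0110-0
  m26 ⊆ 0110-0 [E]
  m29 ⊆ -11101,0-1101
  m32 ⊆ -00000,10-000,10000-
  m33 ⊆ 1000-1,10000-
  m38 ⊆ 100110 [E]
  m40 ⊆ 1-1000,10-000
  m47 ⊆ 101111 [E]
  m53 ⊆ 11-101 [E]
  m56 ⊆ -11000,1-1000,11100-
  m57 ⊆ 111-01,11100-
  m62 ⊆ 111110 [E]
E = {000-00, 001-01, 010111, 0110-0, 100110, 101111, 11-101, 111110}

8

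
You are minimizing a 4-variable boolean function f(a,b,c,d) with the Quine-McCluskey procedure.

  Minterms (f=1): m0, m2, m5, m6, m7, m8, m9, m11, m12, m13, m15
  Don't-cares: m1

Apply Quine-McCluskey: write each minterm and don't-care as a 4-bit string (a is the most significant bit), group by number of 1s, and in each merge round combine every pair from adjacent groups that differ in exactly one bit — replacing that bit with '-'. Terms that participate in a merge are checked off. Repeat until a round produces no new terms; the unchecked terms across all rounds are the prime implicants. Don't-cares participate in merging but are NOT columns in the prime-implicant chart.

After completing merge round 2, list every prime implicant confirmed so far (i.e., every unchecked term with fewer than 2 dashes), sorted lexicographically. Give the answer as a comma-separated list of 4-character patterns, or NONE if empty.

0-10, 00-0, 011-

size-2^0 implicants → 0000(✓)  0001(✓)  0010(✓)  0101(✓)  0110(✓)  0111(✓)  1000(✓)  1001(✓)  1011(✓)  1100(✓)  1101(✓)  1111(✓)
size-2^1 implicants → -000(✓)  -001(✓)  -101(✓)  -111(✓)  0-01(✓)  0-10  00-0  000-(✓)  01-1(✓)  011-  1-00(✓)  1-01(✓)  1-11(✓)  10-1(✓)  100-(✓)  11-1(✓)  110-(✓)
size-2^2 implicants → --01  -00-  -1-1  1--1  1-0-
Unchecked terms (primes): --01, -00-, -1-1, 0-10, 00-0, 011-, 1--1, 1-0-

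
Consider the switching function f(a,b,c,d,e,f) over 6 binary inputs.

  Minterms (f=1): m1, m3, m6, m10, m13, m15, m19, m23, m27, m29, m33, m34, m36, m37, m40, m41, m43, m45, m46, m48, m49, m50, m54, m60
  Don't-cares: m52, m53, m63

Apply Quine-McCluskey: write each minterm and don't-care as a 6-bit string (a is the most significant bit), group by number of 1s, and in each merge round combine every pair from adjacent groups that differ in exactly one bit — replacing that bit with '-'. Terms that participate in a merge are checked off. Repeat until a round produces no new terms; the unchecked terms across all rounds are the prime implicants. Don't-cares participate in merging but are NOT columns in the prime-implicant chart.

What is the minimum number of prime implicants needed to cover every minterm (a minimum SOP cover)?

16

[col 0] 000001*, 000011*, 000110, 001010, 001101*, 001111*, 010011*, 010111*, 011011*, 011101*, 100001*, 100010*, 100100*, 100101*, 101000*, 101001*, 101011*, 101101*, 101110, 110000*, 110001*, 110010*, 110100*, 110101*, 110110*, 111100*, 111111
[col 1] -00001, -01101, 0-0011, 0-1101, 0000-1, 0011-1, 01-011, 010-11, 1-0001*, 1-0010, 1-0100*, 1-0101*, 10-001*, 10-101*, 100-01*, 10010-*, 101-01*, 1010-1, 10100-, 11-100, 110-00*, 110-01*, 110-10*, 1100-0*, 11000-*, 1101-0*, 11010-*
[col 2] 1-0-01, 1-010-, 10--01, 110--0, 110-0-
Prime implicants: -00001, -01101, 0-0011, 0-1101, 0000-1, 000110, 001010, 0011-1, 01-011, 010-11, 1-0-01, 1-0010, 1-010-, 10--01, 1010-1, 10100-, 101110, 11-100, 110--0, 110-0-, 111111
PI chart (minterm → PIs covering it):
  1 | -00001,0000-1
  3 | 0-0011,0000-1
  6 | 000110  (sole → essential)
  10 | 001010  (sole → essential)
  13 | -01101,0-1101,0011-1
  15 | 0011-1  (sole → essential)
  19 | 0-0011,01-011,010-11
  23 | 010-11  (sole → essential)
  27 | 01-011  (sole → essential)
  29 | 0-1101  (sole → essential)
  33 | -00001,1-0-01,10--01
  34 | 1-0010  (sole → essential)
  36 | 1-010-  (sole → essential)
  37 | 1-0-01,1-010-,10--01
  40 | 10100-  (sole → essential)
  41 | 10--01,1010-1,10100-
  43 | 1010-1  (sole → essential)
  45 | -01101,10--01
  46 | 101110  (sole → essential)
  48 | 110--0,110-0-
  49 | 1-0-01,110-0-
  50 | 1-0010,110--0
  54 | 110--0  (sole → essential)
  60 | 11-100  (sole → essential)
Essential prime implicants: 0-1101, 000110, 001010, 0011-1, 01-011, 010-11, 1-0010, 1-010-, 1010-1, 10100-, 101110, 11-100, 110--0
Petrick residual → -01101, 0000-1, 1-0-01
Minimum SOP uses 16 PIs: b'cde'f + a'cde'f + a'b'c'd'f + a'b'c'def' + a'b'cd'ef' + a'b'cdf + a'bd'ef + a'bc'ef + ac'e'f + ac'd'ef' + ac'de' + ab'cd'f + ab'cd'e' + ab'cdef' + abde'f' + abc'f'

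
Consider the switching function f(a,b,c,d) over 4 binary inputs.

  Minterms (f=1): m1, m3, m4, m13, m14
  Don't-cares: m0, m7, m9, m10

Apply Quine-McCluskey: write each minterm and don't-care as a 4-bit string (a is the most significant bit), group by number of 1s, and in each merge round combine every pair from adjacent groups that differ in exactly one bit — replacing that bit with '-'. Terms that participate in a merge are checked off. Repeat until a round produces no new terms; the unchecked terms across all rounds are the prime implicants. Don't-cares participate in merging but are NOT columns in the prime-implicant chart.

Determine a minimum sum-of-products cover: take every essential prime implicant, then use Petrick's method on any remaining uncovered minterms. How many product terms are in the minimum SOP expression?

size-2^0 implicants → 0000(✓)  0001(✓)  0011(✓)  0100(✓)  0111(✓)  1001(✓)  1010(✓)  1101(✓)  1110(✓)
size-2^1 implicants → -001  0-00  0-11  00-1  000-  1-01  1-10
Unchecked terms (primes): -001, 0-00, 0-11, 00-1, 000-, 1-01, 1-10
Minterm coverage:
  m1 ⊆ -001,00-1,000-
  m3 ⊆ 0-11,00-1
  m4 ⊆ 0-00 [E]
  m13 ⊆ 1-01 [E]
  m14 ⊆ 1-10 [E]
E = {0-00, 1-01, 1-10}
Petrick residual → 00-1
Cover = a'c'd' + a'b'd + ac'd + acd'  |cover|=4

4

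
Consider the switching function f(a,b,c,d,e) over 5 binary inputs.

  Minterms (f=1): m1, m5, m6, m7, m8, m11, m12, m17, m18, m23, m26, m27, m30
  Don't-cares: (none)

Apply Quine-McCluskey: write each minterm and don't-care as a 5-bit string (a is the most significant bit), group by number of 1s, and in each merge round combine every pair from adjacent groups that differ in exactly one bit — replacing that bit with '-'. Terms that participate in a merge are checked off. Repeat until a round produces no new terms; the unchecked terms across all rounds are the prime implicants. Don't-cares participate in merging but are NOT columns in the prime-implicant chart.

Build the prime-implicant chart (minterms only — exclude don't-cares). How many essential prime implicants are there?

7

[col 0] 00001*, 00101*, 00110*, 00111*, 01000*, 01011*, 01100*, 10001*, 10010*, 10111*, 11010*, 11011*, 11110*
[col 1] -0001, -0111, -1011, 00-01, 001-1, 0011-, 01-00, 1-010, 11-10, 1101-
Prime implicants: -0001, -0111, -1011, 00-01, 001-1, 0011-, 01-00, 1-010, 11-10, 1101-
PI chart (minterm → PIs covering it):
  1 | -0001,00-01
  5 | 00-01,001-1
  6 | 0011-  (sole → essential)
  7 | -0111,001-1,0011-
  8 | 01-00  (sole → essential)
  11 | -1011  (sole → essential)
  12 | 01-00  (sole → essential)
  17 | -0001  (sole → essential)
  18 | 1-010  (sole → essential)
  23 | -0111  (sole → essential)
  26 | 1-010,11-10,1101-
  27 | -1011,1101-
  30 | 11-10  (sole → essential)
Essential prime implicants: -0001, -0111, -1011, 0011-, 01-00, 1-010, 11-10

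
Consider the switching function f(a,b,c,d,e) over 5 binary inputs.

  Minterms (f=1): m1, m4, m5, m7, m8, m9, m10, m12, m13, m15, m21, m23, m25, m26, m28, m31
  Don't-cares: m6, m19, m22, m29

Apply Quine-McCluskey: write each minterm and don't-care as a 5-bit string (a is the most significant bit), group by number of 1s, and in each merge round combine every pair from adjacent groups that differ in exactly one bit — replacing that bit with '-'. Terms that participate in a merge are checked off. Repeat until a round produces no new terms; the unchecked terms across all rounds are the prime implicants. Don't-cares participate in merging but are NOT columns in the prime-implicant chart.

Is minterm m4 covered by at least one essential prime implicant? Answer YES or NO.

size-2^0 implicants → 00001(✓)  00100(✓)  00101(✓)  00110(✓)  00111(✓)  01000(✓)  01001(✓)  01010(✓)  01100(✓)  01101(✓)  01111(✓)  10011(✓)  10101(✓)  10110(✓)  10111(✓)  11001(✓)  11010(✓)  11100(✓)  11101(✓)  11111(✓)
size-2^1 implicants → -0101(✓)  -0110(✓)  -0111(✓)  -1001(✓)  -1010  -1100(✓)  -1101(✓)  -1111(✓)  0-001(✓)  0-100(✓)  0-101(✓)  0-111(✓)  00-01(✓)  001-0(✓)  001-1(✓)  0010-(✓)  0011-(✓)  01-00(✓)  01-01(✓)  010-0  0100-(✓)  011-1(✓)  0110-(✓)  1-101(✓)  1-111(✓)  10-11  101-1(✓)  1011-(✓)  11-01(✓)  111-1(✓)  1110-(✓)
size-2^2 implicants → --101(✓)  --111(✓)  -01-1(✓)  -011-  -1-01  -11-1(✓)  -110-  0--01  0-1-1(✓)  0-10-  001--  01-0-  1-1-1(✓)
size-2^3 implicants → --1-1
Unchecked terms (primes): --1-1, -011-, -1-01, -1010, -110-, 0--01, 0-10-, 001--, 01-0-, 010-0, 10-11
Minterm coverage:
  m1 ⊆ 0--01 [E]
  m4 ⊆ 0-10-,001--
  m5 ⊆ --1-1,0--01,0-10-,001--
  m7 ⊆ --1-1,-011-,001--
  m8 ⊆ 01-0-,010-0
  m9 ⊆ -1-01,0--01,01-0-
  m10 ⊆ -1010,010-0
  m12 ⊆ -110-,0-10-,01-0-
  m13 ⊆ --1-1,-1-01,-110-,0--01,0-10-,01-0-
  m15 ⊆ --1-1 [E]
  m21 ⊆ --1-1 [E]
  m23 ⊆ --1-1,-011-,10-11
  m25 ⊆ -1-01 [E]
  m26 ⊆ -1010 [E]
  m28 ⊆ -110- [E]
  m31 ⊆ --1-1 [E]
E = {--1-1, -1-01, -1010, -110-, 0--01}

NO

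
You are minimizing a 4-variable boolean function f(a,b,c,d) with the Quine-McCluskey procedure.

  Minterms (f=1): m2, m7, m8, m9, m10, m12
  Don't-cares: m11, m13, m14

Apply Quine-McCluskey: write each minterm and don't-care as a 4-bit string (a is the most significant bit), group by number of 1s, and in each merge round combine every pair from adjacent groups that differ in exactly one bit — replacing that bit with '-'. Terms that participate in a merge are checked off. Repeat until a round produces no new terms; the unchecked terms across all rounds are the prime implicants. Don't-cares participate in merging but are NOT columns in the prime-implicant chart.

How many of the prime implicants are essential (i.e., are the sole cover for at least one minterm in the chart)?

2

[col 0] 0010*, 0111, 1000*, 1001*, 1010*, 1011*, 1100*, 1101*, 1110*
[col 1] -010, 1-00*, 1-01*, 1-10*, 10-0*, 10-1*, 100-*, 101-*, 11-0*, 110-*
[col 2] 1--0, 1-0-, 10--
Prime implicants: -010, 0111, 1--0, 1-0-, 10--
PI chart (minterm → PIs covering it):
  2 | -010  (sole → essential)
  7 | 0111  (sole → essential)
  8 | 1--0,1-0-,10--
  9 | 1-0-,10--
  10 | -010,1--0,10--
  12 | 1--0,1-0-
Essential prime implicants: -010, 0111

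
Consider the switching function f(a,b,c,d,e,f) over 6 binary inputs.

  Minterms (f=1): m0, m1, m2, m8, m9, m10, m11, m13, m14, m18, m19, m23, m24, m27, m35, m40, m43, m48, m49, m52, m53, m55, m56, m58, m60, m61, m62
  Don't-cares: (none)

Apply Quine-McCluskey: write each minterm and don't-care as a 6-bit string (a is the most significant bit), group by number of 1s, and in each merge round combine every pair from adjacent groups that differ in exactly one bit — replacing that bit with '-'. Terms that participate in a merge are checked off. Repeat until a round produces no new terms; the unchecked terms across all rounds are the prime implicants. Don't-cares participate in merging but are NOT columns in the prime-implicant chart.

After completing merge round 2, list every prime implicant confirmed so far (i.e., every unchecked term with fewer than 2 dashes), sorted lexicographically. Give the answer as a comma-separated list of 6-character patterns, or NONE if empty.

-01011, -10111, 0-0010, 0-1011, 001-01, 001-10, 01-011, 010-11, 01001-, 10-011, 1101-1

Round 0: 000000✓ 000001✓ 000010✓ 001000✓ 001001✓ 001010✓ 001011✓ 001101✓ 001110✓ 010010✓ 010011✓ 010111✓ 011000✓ 011011✓ 100011✓ 101000✓ 101011✓ 110000✓ 110001✓ 110100✓ 110101✓ 110111✓ 111000✓ 111010✓ 111100✓ 111101✓ 111110✓
Round 1: -01000✓ -01011 -10111 -11000✓ 0-0010 0-1000✓ 0-1011 00-000✓ 00-001✓ 00-010✓ 0000-0✓ 00000-✓ 001-01 001-10 0010-0✓ 0010-1✓ 00100-✓ 00101-✓ 01-011 010-11 01001- 1-1000✓ 10-011 11-000✓ 11-100✓ 11-101✓ 110-00✓ 110-01✓ 11000-✓ 1101-1 11010-✓ 111-00✓ 111-10✓ 1110-0✓ 1111-0✓ 11110-✓
Round 2: --1000 00-0-0 00-00- 0010-- 11--00 11-10- 110-0- 111--0
PIs = {--1000, -01011, -10111, 0-0010, 0-1011, 00-0-0, 00-00-, 001-01, 001-10, 0010--, 01-011, 010-11, 01001-, 10-011, 11--00, 11-10-, 110-0-, 1101-1, 111--0}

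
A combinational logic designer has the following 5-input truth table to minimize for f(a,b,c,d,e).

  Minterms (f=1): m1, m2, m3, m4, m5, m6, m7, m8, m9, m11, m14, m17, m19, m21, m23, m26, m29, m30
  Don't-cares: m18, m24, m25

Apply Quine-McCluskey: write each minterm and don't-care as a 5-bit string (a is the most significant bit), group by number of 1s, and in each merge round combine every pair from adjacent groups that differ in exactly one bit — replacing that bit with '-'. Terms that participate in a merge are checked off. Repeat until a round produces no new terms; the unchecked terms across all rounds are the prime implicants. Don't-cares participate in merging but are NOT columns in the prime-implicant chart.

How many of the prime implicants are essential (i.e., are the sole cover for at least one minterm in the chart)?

Round 0: 00001✓ 00010✓ 00011✓ 00100✓ 00101✓ 00110✓ 00111✓ 01000✓ 01001✓ 01011✓ 01110✓ 10001✓ 10010✓ 10011✓ 10101✓ 10111✓ 11000✓ 11001✓ 11010✓ 11101✓ 11110✓
Round 1: -0001✓ -0010✓ -0011✓ -0101✓ -0111✓ -1000✓ -1001✓ -1110 0-001✓ 0-011✓ 0-110 00-01✓ 00-10✓ 00-11✓ 000-1✓ 0001-✓ 001-0✓ 001-1✓ 0010-✓ 0011-✓ 010-1✓ 0100-✓ 1-001✓ 1-010 1-101✓ 10-01✓ 10-11✓ 100-1✓ 1001-✓ 101-1✓ 11-01✓ 11-10 110-0 1100-✓
Round 2: --001 -0-01✓ -0-11✓ -00-1✓ -001- -01-1✓ -100- 0-0-1 00--1✓ 00-1- 001-- 1--01 10--1✓
Round 3: -0--1
PIs = {--001, -0--1, -001-, -100-, -1110, 0-0-1, 0-110, 00-1-, 001--, 1--01, 1-010, 11-10, 110-0}
Coverage chart:
  m1: --001,-0--1,0-0-1
  m2: -001-,00-1-
  m3: -0--1,-001-,0-0-1,00-1-
  m4: 001-- ←essential
  m5: -0--1,001--
  m6: 0-110,00-1-,001--
  m7: -0--1,00-1-,001--
  m8: -100- ←essential
  m9: --001,-100-,0-0-1
  m11: 0-0-1 ←essential
  m14: -1110,0-110
  m17: --001,-0--1,1--01
  m19: -0--1,-001-
  m21: -0--1,1--01
  m23: -0--1 ←essential
  m26: 1-010,11-10,110-0
  m29: 1--01 ←essential
  m30: -1110,11-10
Essential: -0--1, -100-, 0-0-1, 001--, 1--01

5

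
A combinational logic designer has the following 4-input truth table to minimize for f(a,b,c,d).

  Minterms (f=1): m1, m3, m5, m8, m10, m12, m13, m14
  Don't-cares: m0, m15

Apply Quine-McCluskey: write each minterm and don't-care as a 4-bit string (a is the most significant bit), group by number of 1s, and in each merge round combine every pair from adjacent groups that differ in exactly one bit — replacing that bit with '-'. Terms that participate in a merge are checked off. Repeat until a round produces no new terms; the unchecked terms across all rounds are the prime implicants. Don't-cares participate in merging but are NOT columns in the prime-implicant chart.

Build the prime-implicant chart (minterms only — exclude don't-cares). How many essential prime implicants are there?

2

[col 0] 0000*, 0001*, 0011*, 0101*, 1000*, 1010*, 1100*, 1101*, 1110*, 1111*
[col 1] -000, -101, 0-01, 00-1, 000-, 1-00*, 1-10*, 10-0*, 11-0*, 11-1*, 110-*, 111-*
[col 2] 1--0, 11--
Prime implicants: -000, -101, 0-01, 00-1, 000-, 1--0, 11--
PI chart (minterm → PIs covering it):
  1 | 0-01,00-1,000-
  3 | 00-1  (sole → essential)
  5 | -101,0-01
  8 | -000,1--0
  10 | 1--0  (sole → essential)
  12 | 1--0,11--
  13 | -101,11--
  14 | 1--0,11--
Essential prime implicants: 00-1, 1--0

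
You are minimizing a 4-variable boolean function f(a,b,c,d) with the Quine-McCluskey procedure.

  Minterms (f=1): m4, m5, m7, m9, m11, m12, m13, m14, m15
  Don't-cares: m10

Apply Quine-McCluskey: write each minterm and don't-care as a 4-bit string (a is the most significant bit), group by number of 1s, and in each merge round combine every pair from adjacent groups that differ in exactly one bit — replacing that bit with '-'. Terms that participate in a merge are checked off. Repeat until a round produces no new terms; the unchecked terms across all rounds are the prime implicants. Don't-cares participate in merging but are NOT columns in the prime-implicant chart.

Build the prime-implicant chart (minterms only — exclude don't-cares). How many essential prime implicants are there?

3

Round 0: 0100✓ 0101✓ 0111✓ 1001✓ 1010✓ 1011✓ 1100✓ 1101✓ 1110✓ 1111✓
Round 1: -100✓ -101✓ -111✓ 01-1✓ 010-✓ 1-01✓ 1-10✓ 1-11✓ 10-1✓ 101-✓ 11-0✓ 11-1✓ 110-✓ 111-✓
Round 2: -1-1 -10- 1--1 1-1- 11--
PIs = {-1-1, -10-, 1--1, 1-1-, 11--}
Coverage chart:
  m4: -10- ←essential
  m5: -1-1,-10-
  m7: -1-1 ←essential
  m9: 1--1 ←essential
  m11: 1--1,1-1-
  m12: -10-,11--
  m13: -1-1,-10-,1--1,11--
  m14: 1-1-,11--
  m15: -1-1,1--1,1-1-,11--
Essential: -1-1, -10-, 1--1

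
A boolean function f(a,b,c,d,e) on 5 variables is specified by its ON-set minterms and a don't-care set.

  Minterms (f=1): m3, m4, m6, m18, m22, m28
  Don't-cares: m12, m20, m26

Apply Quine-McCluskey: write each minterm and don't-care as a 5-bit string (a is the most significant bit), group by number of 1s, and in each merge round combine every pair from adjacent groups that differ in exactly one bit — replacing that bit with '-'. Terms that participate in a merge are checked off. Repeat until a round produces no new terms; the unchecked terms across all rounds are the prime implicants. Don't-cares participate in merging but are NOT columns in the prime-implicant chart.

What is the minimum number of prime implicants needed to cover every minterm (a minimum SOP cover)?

size-2^0 implicants → 00011  00100(✓)  00110(✓)  01100(✓)  10010(✓)  10100(✓)  10110(✓)  11010(✓)  11100(✓)
size-2^1 implicants → -0100(✓)  -0110(✓)  -1100(✓)  0-100(✓)  001-0(✓)  1-010  1-100(✓)  10-10  101-0(✓)
size-2^2 implicants → --100  -01-0
Unchecked terms (primes): --100, -01-0, 00011, 1-010, 10-10
Minterm coverage:
  m3 ⊆ 00011 [E]
  m4 ⊆ --100,-01-0
  m6 ⊆ -01-0 [E]
  m18 ⊆ 1-010,10-10
  m22 ⊆ -01-0,10-10
  m28 ⊆ --100 [E]
E = {--100, -01-0, 00011}
Petrick residual → 1-010
Cover = cd'e' + b'ce' + a'b'c'de + ac'de'  |cover|=4

4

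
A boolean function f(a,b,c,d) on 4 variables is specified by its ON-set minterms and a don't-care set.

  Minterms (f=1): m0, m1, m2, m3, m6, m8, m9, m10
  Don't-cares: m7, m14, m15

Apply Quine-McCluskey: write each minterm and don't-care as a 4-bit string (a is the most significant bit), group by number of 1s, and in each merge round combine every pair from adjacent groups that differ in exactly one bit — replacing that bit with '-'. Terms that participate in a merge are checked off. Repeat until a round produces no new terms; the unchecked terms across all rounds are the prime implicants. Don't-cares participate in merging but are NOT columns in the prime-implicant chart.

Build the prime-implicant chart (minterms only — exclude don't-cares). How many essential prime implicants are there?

1

[col 0] 0000*, 0001*, 0010*, 0011*, 0110*, 0111*, 1000*, 1001*, 1010*, 1110*, 1111*
[col 1] -000*, -001*, -010*, -110*, -111*, 0-10*, 0-11*, 00-0*, 00-1*, 000-*, 001-*, 011-*, 1-10*, 10-0*, 100-*, 111-*
[col 2] --10, -0-0, -00-, -11-, 0-1-, 00--
Prime implicants: --10, -0-0, -00-, -11-, 0-1-, 00--
PI chart (minterm → PIs covering it):
  0 | -0-0,-00-,00--
  1 | -00-,00--
  2 | --10,-0-0,0-1-,00--
  3 | 0-1-,00--
  6 | --10,-11-,0-1-
  8 | -0-0,-00-
  9 | -00-  (sole → essential)
  10 | --10,-0-0
Essential prime implicants: -00-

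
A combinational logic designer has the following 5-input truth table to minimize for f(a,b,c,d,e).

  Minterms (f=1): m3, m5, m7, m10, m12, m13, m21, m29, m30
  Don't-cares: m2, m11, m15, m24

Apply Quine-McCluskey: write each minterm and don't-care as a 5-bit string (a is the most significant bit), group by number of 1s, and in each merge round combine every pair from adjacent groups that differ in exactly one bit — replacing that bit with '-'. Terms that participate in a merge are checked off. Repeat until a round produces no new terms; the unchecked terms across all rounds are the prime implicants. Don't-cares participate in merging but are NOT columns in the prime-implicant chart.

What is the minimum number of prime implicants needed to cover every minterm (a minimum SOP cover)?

5

[col 0] 00010*, 00011*, 00101*, 00111*, 01010*, 01011*, 01100*, 01101*, 01111*, 10101*, 11000, 11101*, 11110
[col 1] -0101*, -1101*, 0-010*, 0-011*, 0-101*, 0-111*, 00-11*, 0001-*, 001-1*, 01-11*, 0101-*, 011-1*, 0110-, 1-101*
[col 2] --101, 0--11, 0-01-, 0-1-1
Prime implicants: --101, 0--11, 0-01-, 0-1-1, 0110-, 11000, 11110
PI chart (minterm → PIs covering it):
  3 | 0--11,0-01-
  5 | --101,0-1-1
  7 | 0--11,0-1-1
  10 | 0-01-  (sole → essential)
  12 | 0110-  (sole → essential)
  13 | --101,0-1-1,0110-
  21 | --101  (sole → essential)
  29 | --101  (sole → essential)
  30 | 11110  (sole → essential)
Essential prime implicants: --101, 0-01-, 0110-, 11110
Petrick residual → 0--11
Minimum SOP uses 5 PIs: cd'e + a'de + a'c'd + a'bcd' + abcde'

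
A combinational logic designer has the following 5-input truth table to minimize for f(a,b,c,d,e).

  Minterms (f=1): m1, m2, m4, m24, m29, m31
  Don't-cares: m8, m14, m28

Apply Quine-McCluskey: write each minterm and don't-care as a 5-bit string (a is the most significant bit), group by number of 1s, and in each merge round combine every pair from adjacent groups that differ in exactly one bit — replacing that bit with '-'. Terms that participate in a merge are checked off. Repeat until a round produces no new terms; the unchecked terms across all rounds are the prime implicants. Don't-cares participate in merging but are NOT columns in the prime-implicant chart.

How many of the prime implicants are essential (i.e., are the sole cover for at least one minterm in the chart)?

4

Round 0: 00001 00010 00100 01000✓ 01110 11000✓ 11100✓ 11101✓ 11111✓
Round 1: -1000 11-00 111-1 1110-
PIs = {-1000, 00001, 00010, 00100, 01110, 11-00, 111-1, 1110-}
Coverage chart:
  m1: 00001 ←essential
  m2: 00010 ←essential
  m4: 00100 ←essential
  m24: -1000,11-00
  m29: 111-1,1110-
  m31: 111-1 ←essential
Essential: 00001, 00010, 00100, 111-1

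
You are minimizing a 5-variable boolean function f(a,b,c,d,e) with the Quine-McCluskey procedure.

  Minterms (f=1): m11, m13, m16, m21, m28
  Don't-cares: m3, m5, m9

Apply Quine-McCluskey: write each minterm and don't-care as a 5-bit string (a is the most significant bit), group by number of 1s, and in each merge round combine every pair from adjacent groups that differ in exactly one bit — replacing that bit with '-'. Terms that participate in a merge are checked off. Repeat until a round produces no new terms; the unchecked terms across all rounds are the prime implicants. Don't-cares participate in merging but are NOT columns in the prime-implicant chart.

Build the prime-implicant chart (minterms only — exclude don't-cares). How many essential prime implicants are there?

[col 0] 00011*, 00101*, 01001*, 01011*, 01101*, 10000, 10101*, 11100
[col 1] -0101, 0-011, 0-101, 01-01, 010-1
Prime implicants: -0101, 0-011, 0-101, 01-01, 010-1, 10000, 11100
PI chart (minterm → PIs covering it):
  11 | 0-011,010-1
  13 | 0-101,01-01
  16 | 10000  (sole → essential)
  21 | -0101  (sole → essential)
  28 | 11100  (sole → essential)
Essential prime implicants: -0101, 10000, 11100

3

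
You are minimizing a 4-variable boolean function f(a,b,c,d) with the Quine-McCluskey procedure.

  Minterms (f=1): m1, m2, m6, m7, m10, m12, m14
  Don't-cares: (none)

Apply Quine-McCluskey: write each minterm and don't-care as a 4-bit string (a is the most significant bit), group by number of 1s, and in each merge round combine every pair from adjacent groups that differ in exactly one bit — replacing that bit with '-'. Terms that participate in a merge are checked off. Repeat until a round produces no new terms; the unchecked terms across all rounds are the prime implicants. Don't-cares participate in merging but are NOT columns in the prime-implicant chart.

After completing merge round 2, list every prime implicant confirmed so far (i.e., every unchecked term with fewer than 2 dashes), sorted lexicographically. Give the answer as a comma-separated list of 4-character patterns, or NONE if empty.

0001, 011-, 11-0

Round 0: 0001 0010✓ 0110✓ 0111✓ 1010✓ 1100✓ 1110✓
Round 1: -010✓ -110✓ 0-10✓ 011- 1-10✓ 11-0
Round 2: --10
PIs = {--10, 0001, 011-, 11-0}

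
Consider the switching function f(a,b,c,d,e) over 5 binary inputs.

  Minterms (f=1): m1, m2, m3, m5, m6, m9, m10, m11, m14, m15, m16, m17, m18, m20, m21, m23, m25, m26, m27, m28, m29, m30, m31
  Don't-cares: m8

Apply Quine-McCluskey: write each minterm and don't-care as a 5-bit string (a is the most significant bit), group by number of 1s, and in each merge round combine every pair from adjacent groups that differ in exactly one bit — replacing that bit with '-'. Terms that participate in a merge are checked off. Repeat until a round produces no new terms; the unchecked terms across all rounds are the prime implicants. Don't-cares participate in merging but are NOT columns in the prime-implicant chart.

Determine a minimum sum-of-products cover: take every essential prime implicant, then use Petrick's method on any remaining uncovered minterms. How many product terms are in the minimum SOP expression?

8

size-2^0 implicants → 00001(✓)  00010(✓)  00011(✓)  00101(✓)  00110(✓)  01000(✓)  01001(✓)  01010(✓)  01011(✓)  01110(✓)  01111(✓)  10000(✓)  10001(✓)  10010(✓)  10100(✓)  10101(✓)  10111(✓)  11001(✓)  11010(✓)  11011(✓)  11100(✓)  11101(✓)  11110(✓)  11111(✓)
size-2^1 implicants → -0001(✓)  -0010(✓)  -0101(✓)  -1001(✓)  -1010(✓)  -1011(✓)  -1110(✓)  -1111(✓)  0-001(✓)  0-010(✓)  0-011(✓)  0-110(✓)  00-01(✓)  00-10(✓)  000-1(✓)  0001-(✓)  01-10(✓)  01-11(✓)  010-0(✓)  010-1(✓)  0100-(✓)  0101-(✓)  0111-(✓)  1-001(✓)  1-010(✓)  1-100(✓)  1-101(✓)  1-111(✓)  10-00(✓)  10-01(✓)  100-0  1000-(✓)  101-1(✓)  1010-(✓)  11-01(✓)  11-10(✓)  11-11(✓)  110-1(✓)  1101-(✓)  111-0(✓)  111-1(✓)  1110-(✓)  1111-(✓)
size-2^2 implicants → --001  --010  -0-01  -1-10(✓)  -1-11(✓)  -10-1  -101-(✓)  -111-(✓)  0--10  0-0-1  0-01-  01-1-(✓)  010--  1--01  1-1-1  1-10-  10-0-  11--1  11-1-(✓)  111--
size-2^3 implicants → -1-1-
Unchecked terms (primes): --001, --010, -0-01, -1-1-, -10-1, 0--10, 0-0-1, 0-01-, 010--, 1--01, 1-1-1, 1-10-, 10-0-, 100-0, 11--1, 111--
Minterm coverage:
  m1 ⊆ --001,-0-01,0-0-1
  m2 ⊆ --010,0--10,0-01-
  m3 ⊆ 0-0-1,0-01-
  m5 ⊆ -0-01 [E]
  m6 ⊆ 0--10 [E]
  m9 ⊆ --001,-10-1,0-0-1,010--
  m10 ⊆ --010,-1-1-,0--10,0-01-,010--
  m11 ⊆ -1-1-,-10-1,0-0-1,0-01-,010--
  m14 ⊆ -1-1-,0--10
  m15 ⊆ -1-1- [E]
  m16 ⊆ 10-0-,100-0
  m17 ⊆ --001,-0-01,1--01,10-0-
  m18 ⊆ --010,100-0
  m20 ⊆ 1-10-,10-0-
  m21 ⊆ -0-01,1--01,1-1-1,1-10-,10-0-
  m23 ⊆ 1-1-1 [E]
  m25 ⊆ --001,-10-1,1--01,11--1
  m26 ⊆ --010,-1-1-
  m27 ⊆ -1-1-,-10-1,11--1
  m28 ⊆ 1-10-,111--
  m29 ⊆ 1--01,1-1-1,1-10-,11--1,111--
  m30 ⊆ -1-1-,111--
  m31 ⊆ -1-1-,1-1-1,11--1,111--
E = {-0-01, -1-1-, 0--10, 1-1-1}
Petrick residual → --001, 0-0-1, 1-10-, 100-0
Cover = c'd'e + b'd'e + bd + a'de' + a'c'e + ace + acd' + ab'c'e'  |cover|=8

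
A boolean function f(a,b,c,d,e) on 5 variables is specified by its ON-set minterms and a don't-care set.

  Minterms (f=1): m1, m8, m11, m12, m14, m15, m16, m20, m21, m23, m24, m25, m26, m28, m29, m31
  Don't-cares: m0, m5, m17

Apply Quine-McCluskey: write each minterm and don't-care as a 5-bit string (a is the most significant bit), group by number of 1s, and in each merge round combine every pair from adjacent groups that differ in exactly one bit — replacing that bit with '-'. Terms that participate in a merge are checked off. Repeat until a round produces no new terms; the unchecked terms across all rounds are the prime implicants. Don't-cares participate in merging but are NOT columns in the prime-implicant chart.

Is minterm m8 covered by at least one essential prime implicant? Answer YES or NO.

NO

[col 0] 00000*, 00001*, 00101*, 01000*, 01011*, 01100*, 01110*, 01111*, 10000*, 10001*, 10100*, 10101*, 10111*, 11000*, 11001*, 11010*, 11100*, 11101*, 11111*
[col 1] -0000*, -0001*, -0101*, -1000*, -1100*, -1111, 0-000*, 00-01*, 0000-*, 01-00*, 01-11, 011-0, 0111-, 1-000*, 1-001*, 1-100*, 1-101*, 1-111*, 10-00*, 10-01*, 1000-*, 101-1*, 1010-*, 11-00*, 11-01*, 110-0, 1100-*, 111-1*, 1110-*
[col 2] --000, -0-01, -000-, -1-00, 1--00*, 1--01*, 1-00-*, 1-1-1, 1-10-*, 10-0-*, 11-0-*
[col 3] 1--0-
Prime implicants: --000, -0-01, -000-, -1-00, -1111, 01-11, 011-0, 0111-, 1--0-, 1-1-1, 110-0
PI chart (minterm → PIs covering it):
  1 | -0-01,-000-
  8 | --000,-1-00
  11 | 01-11  (sole → essential)
  12 | -1-00,011-0
  14 | 011-0,0111-
  15 | -1111,01-11,0111-
  16 | --000,-000-,1--0-
  20 | 1--0-  (sole → essential)
  21 | -0-01,1--0-,1-1-1
  23 | 1-1-1  (sole → essential)
  24 | --000,-1-00,1--0-,110-0
  25 | 1--0-  (sole → essential)
  26 | 110-0  (sole → essential)
  28 | -1-00,1--0-
  29 | 1--0-,1-1-1
  31 | -1111,1-1-1
Essential prime implicants: 01-11, 1--0-, 1-1-1, 110-0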